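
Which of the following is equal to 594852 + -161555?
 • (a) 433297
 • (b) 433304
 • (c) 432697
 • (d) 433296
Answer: a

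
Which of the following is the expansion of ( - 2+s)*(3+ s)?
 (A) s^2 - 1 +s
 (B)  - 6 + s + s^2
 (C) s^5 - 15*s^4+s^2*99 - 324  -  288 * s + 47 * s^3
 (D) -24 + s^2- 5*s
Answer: B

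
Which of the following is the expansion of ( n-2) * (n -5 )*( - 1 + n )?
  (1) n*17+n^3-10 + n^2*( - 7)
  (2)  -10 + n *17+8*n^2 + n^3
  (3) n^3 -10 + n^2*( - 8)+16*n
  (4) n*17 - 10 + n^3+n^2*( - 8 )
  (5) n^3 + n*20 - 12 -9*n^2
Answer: 4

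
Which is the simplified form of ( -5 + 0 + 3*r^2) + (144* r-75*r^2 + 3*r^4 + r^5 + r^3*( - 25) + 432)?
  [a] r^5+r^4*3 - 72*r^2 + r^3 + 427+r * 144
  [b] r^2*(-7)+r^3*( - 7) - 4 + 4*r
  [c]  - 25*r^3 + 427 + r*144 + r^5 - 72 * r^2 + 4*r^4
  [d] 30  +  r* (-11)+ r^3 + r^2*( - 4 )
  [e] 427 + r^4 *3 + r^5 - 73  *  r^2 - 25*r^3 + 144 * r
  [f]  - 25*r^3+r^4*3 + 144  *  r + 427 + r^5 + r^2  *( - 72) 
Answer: f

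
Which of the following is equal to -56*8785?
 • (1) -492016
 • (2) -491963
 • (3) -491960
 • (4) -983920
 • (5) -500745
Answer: 3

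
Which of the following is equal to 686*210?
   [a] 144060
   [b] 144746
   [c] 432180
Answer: a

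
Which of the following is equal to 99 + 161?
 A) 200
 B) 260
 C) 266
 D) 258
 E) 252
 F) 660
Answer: B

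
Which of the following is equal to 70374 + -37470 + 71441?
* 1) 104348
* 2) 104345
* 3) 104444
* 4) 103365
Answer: 2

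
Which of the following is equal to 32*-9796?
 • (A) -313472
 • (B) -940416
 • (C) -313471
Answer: A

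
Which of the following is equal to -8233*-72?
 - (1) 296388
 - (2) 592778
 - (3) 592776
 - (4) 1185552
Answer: 3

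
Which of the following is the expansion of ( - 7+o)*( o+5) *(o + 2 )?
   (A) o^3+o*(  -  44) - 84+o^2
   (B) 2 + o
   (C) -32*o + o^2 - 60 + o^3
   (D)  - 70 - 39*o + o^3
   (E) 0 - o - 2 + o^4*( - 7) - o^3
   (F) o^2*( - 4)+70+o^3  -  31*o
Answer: D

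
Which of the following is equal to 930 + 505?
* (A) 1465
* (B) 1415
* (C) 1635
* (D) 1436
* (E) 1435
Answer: E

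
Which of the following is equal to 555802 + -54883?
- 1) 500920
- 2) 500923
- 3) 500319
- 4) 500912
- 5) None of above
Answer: 5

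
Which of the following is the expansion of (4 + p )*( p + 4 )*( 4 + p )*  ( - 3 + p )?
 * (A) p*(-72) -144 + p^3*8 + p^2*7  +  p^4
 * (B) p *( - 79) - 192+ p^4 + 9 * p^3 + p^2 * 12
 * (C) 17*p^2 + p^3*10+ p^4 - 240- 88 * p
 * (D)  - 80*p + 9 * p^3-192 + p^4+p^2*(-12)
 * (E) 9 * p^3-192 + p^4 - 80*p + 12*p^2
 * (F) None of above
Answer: E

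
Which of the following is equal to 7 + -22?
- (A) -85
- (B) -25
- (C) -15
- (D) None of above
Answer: C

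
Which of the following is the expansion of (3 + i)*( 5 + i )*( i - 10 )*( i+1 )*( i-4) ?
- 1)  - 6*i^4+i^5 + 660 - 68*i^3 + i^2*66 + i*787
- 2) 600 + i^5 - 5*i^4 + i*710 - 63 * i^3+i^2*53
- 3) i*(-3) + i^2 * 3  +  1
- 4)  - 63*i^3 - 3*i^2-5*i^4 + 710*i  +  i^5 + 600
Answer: 2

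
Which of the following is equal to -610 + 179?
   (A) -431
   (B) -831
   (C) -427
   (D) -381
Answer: A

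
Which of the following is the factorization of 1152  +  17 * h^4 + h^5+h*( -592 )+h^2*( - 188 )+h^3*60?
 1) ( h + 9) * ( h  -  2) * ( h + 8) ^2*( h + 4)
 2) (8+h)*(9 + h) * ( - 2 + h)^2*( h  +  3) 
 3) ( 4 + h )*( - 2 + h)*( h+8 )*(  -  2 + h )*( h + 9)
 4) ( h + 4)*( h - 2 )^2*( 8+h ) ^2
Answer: 3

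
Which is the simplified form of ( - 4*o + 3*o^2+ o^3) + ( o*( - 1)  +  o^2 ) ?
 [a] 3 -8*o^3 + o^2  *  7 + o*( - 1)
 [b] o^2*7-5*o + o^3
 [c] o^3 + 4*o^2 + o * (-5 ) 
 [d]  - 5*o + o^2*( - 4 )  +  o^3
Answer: c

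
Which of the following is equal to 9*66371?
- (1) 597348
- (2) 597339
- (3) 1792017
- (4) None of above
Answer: 2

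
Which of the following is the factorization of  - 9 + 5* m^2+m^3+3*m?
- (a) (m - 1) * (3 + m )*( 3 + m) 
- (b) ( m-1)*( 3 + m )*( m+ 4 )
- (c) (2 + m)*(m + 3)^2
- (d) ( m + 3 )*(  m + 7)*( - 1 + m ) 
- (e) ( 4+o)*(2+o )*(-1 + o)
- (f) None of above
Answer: a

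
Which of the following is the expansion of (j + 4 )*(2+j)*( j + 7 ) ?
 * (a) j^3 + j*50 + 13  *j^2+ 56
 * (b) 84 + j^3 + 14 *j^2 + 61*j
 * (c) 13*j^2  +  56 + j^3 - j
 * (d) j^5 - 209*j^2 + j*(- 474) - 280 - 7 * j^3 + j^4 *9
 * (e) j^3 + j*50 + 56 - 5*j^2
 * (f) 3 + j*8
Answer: a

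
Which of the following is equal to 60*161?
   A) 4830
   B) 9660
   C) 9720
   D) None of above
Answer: B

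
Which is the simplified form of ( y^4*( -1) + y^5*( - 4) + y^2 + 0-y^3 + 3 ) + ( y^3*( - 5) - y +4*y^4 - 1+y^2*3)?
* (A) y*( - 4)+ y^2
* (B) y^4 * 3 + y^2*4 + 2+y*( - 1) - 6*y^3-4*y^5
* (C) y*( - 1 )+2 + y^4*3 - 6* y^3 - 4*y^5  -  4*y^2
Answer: B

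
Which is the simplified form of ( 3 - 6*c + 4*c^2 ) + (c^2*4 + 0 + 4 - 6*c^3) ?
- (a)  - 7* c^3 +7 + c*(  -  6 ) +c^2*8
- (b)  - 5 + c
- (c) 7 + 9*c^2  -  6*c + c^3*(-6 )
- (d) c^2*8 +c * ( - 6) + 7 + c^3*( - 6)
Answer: d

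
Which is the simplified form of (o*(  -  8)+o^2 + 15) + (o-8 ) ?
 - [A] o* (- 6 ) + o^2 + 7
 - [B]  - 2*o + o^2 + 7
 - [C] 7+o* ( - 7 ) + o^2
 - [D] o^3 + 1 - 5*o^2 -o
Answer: C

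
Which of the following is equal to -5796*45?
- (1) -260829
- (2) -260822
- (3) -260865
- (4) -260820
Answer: 4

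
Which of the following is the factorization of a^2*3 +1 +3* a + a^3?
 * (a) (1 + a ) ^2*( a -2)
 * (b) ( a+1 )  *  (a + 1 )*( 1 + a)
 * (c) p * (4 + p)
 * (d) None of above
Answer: b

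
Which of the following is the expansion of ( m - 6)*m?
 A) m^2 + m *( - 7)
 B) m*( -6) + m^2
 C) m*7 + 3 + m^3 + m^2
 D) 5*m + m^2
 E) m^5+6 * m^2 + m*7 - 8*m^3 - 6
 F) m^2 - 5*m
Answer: B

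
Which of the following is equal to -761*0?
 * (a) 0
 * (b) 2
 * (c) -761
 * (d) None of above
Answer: a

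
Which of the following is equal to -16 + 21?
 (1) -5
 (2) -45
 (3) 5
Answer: 3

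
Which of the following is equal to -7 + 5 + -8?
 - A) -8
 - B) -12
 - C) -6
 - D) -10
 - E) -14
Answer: D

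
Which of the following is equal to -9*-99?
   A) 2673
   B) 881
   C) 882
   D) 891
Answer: D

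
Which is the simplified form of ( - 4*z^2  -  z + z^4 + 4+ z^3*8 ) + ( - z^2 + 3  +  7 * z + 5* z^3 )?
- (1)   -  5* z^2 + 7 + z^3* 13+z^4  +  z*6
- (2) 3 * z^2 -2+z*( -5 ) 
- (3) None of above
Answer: 1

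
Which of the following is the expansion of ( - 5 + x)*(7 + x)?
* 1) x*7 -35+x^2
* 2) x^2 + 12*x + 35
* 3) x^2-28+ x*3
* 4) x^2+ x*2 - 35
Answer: 4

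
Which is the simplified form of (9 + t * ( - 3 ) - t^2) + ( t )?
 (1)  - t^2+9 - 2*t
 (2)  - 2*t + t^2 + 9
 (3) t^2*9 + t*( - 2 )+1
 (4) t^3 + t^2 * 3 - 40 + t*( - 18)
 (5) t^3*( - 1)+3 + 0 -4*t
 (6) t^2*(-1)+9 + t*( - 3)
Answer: 1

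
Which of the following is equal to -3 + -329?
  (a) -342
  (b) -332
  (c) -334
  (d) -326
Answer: b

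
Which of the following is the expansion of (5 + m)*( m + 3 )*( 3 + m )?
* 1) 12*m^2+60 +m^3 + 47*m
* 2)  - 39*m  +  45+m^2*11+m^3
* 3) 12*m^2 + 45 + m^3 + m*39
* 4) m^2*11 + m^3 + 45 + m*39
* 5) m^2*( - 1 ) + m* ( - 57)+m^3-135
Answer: 4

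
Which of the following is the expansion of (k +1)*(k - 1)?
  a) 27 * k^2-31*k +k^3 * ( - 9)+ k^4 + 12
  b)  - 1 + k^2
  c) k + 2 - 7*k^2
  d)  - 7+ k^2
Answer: b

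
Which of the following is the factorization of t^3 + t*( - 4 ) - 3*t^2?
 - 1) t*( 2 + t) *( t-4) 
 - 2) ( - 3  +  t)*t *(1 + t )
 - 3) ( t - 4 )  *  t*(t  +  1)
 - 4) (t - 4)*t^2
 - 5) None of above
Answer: 3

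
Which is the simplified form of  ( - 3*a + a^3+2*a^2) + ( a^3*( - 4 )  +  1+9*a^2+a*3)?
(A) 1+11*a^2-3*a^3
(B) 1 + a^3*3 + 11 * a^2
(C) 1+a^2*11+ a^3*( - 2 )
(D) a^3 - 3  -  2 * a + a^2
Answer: A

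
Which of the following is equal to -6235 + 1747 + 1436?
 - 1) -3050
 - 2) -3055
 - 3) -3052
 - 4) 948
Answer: 3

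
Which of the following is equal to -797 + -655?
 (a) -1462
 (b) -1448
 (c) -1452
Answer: c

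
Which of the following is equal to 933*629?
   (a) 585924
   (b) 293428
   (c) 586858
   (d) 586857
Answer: d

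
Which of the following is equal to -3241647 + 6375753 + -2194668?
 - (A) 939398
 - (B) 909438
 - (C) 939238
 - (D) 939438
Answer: D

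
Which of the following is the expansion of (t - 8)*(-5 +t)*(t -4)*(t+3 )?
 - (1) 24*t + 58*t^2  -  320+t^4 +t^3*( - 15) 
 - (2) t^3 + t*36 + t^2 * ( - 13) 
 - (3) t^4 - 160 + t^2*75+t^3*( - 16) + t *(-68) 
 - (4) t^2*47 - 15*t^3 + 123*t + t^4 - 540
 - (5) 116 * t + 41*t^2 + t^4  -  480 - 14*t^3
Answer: 5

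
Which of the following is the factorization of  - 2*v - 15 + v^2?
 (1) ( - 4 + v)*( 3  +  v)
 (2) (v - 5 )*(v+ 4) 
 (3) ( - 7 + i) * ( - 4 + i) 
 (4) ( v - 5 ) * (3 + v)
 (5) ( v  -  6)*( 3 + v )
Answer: 4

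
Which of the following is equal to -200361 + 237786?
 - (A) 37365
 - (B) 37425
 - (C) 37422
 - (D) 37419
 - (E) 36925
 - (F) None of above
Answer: B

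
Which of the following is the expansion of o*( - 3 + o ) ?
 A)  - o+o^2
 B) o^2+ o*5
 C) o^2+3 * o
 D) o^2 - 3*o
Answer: D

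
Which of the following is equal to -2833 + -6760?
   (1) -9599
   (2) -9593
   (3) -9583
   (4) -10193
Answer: 2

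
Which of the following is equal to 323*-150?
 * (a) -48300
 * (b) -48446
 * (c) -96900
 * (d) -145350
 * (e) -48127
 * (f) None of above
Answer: f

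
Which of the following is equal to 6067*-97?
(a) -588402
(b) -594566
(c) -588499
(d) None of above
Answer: c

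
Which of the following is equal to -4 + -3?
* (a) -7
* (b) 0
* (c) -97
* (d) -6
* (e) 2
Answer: a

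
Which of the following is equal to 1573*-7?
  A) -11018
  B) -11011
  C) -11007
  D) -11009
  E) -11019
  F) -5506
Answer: B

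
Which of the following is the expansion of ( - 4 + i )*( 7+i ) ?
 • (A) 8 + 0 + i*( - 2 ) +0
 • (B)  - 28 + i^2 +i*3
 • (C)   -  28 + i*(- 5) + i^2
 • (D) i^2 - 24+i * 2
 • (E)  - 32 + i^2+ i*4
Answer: B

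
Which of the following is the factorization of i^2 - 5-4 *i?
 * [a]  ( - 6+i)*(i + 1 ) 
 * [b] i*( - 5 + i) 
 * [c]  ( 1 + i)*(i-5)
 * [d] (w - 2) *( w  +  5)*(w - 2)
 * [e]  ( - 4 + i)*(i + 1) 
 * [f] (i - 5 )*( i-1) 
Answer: c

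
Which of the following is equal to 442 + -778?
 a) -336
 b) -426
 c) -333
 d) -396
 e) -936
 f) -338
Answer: a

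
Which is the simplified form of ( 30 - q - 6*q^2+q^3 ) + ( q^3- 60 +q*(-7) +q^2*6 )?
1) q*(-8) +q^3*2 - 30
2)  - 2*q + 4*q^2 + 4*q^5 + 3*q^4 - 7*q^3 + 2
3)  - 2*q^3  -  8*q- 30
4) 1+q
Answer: 1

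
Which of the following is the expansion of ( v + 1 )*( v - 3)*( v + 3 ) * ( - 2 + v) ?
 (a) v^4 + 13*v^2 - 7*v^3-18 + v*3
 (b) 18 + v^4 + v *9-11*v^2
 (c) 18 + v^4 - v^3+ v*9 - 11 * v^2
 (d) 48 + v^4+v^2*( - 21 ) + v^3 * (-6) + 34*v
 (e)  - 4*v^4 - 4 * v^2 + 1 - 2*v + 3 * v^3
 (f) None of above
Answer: c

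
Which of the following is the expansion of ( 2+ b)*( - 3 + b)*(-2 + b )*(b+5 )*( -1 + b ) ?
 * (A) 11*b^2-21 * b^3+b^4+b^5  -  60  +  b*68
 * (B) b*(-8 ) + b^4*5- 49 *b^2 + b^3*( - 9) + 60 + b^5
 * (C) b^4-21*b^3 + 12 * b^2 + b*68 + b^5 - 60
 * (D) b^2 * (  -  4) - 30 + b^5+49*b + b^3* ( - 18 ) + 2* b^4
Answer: A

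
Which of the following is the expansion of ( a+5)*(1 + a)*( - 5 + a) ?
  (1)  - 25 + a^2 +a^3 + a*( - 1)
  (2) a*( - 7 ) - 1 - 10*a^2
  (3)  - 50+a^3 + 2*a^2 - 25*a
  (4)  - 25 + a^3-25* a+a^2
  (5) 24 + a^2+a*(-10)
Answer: 4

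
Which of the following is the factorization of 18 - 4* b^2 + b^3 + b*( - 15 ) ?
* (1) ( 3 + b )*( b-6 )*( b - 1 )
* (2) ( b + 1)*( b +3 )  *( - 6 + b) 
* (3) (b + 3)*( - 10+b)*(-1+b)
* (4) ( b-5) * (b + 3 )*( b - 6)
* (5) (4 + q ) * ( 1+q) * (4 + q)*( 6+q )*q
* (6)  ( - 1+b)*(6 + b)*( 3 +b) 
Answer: 1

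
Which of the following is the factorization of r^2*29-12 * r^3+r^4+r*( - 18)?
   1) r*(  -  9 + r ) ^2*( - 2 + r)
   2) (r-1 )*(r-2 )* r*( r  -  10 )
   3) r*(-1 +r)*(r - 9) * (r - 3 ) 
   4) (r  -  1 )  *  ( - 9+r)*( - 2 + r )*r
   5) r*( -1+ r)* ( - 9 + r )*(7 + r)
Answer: 4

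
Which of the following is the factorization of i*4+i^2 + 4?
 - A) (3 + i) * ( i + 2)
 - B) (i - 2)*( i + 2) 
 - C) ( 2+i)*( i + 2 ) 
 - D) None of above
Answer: C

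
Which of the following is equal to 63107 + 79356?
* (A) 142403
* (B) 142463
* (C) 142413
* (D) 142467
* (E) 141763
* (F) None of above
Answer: B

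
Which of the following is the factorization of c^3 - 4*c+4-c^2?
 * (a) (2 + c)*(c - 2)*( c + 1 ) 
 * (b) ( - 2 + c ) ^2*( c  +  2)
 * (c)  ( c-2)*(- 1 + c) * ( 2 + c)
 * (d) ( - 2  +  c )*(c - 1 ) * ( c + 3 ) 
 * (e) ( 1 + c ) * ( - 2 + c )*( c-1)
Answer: c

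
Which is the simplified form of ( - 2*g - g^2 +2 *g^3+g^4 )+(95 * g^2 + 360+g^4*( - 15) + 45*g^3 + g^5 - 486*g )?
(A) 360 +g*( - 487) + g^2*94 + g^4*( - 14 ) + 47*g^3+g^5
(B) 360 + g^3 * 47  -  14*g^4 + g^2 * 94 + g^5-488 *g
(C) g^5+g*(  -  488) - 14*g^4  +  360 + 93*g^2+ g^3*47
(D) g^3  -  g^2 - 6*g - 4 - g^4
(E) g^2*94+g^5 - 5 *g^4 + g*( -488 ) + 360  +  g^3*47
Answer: B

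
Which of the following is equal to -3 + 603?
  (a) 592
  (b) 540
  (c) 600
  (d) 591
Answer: c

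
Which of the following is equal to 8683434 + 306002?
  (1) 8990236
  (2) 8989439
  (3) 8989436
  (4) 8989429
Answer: 3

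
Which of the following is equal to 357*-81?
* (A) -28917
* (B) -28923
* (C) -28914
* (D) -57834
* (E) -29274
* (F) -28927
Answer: A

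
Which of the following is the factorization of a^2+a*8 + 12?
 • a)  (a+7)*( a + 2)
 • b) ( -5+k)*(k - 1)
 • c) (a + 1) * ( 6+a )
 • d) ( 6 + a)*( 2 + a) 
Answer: d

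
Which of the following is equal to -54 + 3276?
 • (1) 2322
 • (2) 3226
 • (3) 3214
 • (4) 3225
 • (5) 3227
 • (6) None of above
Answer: 6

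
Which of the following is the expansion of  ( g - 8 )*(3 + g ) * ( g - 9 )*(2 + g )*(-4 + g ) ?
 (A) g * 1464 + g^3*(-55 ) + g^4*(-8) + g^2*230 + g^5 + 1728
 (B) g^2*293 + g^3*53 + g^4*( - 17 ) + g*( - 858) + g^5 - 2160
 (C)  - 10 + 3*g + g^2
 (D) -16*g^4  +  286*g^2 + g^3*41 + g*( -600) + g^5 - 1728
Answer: D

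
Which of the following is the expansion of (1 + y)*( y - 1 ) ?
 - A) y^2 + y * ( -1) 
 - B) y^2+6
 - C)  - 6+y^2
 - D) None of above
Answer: D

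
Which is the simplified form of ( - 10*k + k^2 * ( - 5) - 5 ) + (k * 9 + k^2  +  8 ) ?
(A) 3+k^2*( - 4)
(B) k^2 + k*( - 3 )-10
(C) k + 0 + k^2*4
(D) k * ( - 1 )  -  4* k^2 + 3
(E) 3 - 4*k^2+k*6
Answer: D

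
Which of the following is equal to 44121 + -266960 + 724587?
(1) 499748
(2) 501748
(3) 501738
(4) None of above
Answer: 2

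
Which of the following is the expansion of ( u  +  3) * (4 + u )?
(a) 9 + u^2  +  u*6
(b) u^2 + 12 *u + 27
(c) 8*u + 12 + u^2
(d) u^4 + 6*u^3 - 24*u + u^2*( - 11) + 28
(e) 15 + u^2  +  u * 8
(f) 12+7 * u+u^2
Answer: f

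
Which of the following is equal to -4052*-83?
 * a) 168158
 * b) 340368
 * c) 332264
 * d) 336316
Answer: d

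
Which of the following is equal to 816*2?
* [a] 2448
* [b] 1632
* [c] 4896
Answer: b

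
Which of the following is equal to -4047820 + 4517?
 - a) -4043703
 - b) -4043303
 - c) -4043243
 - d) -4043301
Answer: b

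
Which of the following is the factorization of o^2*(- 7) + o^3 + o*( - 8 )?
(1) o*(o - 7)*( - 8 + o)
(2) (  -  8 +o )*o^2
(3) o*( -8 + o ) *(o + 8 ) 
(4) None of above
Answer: 4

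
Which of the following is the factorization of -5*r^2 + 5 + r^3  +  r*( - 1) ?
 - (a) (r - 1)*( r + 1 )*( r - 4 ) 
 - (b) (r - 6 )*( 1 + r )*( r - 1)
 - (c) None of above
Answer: c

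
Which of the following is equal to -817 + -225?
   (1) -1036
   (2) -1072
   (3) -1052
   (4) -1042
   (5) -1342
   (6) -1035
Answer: 4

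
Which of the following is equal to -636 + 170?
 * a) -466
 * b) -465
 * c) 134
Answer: a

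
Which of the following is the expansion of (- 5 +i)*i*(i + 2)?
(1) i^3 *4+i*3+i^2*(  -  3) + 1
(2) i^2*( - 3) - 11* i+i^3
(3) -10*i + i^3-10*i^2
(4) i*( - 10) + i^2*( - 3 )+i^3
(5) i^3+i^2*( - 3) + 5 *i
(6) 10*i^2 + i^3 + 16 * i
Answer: 4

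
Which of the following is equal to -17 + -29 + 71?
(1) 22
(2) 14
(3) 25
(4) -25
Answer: 3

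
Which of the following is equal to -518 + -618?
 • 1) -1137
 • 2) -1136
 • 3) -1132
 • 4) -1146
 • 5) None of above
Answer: 2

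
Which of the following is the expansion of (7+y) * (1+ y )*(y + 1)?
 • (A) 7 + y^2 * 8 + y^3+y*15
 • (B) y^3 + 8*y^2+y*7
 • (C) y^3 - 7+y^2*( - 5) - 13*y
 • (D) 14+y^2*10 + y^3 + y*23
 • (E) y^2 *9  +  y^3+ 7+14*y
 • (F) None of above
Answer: F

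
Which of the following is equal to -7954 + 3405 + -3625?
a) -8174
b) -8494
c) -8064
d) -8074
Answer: a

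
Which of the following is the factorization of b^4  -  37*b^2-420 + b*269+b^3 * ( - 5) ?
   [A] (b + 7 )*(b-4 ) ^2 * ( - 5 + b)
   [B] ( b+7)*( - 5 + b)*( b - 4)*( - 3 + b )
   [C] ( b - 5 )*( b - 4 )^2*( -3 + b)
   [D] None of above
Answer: B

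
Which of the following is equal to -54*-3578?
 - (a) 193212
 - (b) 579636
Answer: a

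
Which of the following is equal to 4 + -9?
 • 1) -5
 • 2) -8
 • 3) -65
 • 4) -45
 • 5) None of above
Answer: 1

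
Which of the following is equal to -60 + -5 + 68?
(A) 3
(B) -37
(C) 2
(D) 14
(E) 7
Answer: A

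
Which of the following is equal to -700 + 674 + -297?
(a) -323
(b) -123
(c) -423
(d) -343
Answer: a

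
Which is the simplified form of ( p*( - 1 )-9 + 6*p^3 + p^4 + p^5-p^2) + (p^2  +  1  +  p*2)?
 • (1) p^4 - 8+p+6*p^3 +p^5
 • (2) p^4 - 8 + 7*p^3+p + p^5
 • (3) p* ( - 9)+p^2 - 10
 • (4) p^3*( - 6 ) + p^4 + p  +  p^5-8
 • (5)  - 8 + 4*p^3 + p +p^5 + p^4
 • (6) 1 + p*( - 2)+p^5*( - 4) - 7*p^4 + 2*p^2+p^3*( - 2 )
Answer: 1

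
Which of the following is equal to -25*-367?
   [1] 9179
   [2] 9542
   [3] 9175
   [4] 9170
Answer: 3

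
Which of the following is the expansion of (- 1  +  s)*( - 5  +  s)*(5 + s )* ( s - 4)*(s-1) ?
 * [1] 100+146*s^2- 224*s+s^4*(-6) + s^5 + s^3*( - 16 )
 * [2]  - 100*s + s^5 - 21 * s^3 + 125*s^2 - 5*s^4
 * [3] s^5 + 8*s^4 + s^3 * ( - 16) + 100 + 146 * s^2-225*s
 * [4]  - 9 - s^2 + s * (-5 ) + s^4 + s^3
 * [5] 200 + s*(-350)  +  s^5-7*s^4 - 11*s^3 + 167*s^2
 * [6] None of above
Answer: 6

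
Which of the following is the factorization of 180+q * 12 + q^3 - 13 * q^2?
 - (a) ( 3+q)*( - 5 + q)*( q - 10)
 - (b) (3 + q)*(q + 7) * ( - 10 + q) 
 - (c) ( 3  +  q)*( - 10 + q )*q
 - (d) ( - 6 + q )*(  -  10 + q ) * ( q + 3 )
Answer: d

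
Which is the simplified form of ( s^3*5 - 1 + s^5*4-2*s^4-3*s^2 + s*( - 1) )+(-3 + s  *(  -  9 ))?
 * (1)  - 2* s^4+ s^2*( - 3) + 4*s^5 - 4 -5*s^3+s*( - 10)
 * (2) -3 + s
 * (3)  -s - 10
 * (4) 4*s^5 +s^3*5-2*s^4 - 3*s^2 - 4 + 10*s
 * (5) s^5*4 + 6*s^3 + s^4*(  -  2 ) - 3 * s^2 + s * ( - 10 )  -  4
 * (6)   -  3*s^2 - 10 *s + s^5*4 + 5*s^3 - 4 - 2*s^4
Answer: 6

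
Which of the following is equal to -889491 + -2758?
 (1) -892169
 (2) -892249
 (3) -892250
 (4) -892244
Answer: 2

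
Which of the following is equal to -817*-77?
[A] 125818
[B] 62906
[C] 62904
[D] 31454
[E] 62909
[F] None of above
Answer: E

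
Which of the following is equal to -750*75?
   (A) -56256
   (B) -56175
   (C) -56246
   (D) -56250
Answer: D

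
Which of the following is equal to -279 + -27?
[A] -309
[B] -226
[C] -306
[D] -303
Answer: C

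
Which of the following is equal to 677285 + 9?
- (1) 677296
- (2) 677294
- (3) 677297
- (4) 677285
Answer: 2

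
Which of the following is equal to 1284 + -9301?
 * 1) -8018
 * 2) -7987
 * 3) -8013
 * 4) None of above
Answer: 4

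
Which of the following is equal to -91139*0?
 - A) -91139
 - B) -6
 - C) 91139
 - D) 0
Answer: D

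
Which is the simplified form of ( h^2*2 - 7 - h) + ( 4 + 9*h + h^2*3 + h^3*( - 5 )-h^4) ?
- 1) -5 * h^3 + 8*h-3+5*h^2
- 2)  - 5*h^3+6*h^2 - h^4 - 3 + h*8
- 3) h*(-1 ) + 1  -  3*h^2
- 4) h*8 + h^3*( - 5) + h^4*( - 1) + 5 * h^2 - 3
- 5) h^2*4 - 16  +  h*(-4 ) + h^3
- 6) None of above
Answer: 4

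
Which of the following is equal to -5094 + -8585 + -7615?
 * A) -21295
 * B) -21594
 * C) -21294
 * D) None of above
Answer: C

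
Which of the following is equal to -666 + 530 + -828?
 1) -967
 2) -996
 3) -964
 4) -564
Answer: 3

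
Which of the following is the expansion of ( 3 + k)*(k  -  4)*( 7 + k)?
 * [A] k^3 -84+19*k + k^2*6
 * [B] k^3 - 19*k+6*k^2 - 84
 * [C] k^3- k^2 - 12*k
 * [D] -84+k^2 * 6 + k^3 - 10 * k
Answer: B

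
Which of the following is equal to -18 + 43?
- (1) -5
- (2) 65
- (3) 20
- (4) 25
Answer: 4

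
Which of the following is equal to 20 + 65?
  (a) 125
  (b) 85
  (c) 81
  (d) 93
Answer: b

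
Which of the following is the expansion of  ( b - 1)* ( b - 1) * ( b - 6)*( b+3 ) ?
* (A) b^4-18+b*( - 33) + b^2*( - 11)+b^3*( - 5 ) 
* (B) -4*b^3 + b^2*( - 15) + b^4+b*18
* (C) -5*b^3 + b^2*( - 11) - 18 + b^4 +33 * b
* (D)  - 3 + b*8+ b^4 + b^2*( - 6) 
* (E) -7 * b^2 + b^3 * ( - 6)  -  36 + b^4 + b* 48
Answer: C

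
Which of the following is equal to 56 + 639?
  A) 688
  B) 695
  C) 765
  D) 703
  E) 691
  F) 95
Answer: B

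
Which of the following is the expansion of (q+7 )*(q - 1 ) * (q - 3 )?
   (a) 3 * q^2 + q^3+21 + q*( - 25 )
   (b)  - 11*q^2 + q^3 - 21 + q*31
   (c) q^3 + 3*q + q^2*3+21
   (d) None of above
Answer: a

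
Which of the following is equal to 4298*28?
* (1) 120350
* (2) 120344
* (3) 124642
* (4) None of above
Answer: 2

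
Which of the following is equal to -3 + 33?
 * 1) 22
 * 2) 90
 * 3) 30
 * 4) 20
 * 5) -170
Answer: 3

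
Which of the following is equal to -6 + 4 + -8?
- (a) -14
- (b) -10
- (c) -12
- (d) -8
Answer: b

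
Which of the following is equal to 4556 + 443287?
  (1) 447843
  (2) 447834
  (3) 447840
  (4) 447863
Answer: 1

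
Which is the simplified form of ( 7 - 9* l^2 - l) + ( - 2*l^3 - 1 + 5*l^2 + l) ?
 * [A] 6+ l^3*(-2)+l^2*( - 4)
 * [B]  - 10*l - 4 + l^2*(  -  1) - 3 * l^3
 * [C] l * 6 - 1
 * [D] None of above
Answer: A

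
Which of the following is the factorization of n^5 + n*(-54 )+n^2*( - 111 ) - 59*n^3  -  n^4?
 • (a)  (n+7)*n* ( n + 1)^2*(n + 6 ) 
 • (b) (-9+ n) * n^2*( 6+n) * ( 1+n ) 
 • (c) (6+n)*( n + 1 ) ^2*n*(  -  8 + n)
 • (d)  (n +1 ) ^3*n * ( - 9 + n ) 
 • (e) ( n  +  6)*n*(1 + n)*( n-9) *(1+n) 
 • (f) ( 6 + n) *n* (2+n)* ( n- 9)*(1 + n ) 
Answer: e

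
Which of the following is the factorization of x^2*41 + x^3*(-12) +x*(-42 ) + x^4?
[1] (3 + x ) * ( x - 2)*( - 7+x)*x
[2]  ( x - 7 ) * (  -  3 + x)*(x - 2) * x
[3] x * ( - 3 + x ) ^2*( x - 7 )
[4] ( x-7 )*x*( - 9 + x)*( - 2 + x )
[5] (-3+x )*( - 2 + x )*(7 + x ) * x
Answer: 2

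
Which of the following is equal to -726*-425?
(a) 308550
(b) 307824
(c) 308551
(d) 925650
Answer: a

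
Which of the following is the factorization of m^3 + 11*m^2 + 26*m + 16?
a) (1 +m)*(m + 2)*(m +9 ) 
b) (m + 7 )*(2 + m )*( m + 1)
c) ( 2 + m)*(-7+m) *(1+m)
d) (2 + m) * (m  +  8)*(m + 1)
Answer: d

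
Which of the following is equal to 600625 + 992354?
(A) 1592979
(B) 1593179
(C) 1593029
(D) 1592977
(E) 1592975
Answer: A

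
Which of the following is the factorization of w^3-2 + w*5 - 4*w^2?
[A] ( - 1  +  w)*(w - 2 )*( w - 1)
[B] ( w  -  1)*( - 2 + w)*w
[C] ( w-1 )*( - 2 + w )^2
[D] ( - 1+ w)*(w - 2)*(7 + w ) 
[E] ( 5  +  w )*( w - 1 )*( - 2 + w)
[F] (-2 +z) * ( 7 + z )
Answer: A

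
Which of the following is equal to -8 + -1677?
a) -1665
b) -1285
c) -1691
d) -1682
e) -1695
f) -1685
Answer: f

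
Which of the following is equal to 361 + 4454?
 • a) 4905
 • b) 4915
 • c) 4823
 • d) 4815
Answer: d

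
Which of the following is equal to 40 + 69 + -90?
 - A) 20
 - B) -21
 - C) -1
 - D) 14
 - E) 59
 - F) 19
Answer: F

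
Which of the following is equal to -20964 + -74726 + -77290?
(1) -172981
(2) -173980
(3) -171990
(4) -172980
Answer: 4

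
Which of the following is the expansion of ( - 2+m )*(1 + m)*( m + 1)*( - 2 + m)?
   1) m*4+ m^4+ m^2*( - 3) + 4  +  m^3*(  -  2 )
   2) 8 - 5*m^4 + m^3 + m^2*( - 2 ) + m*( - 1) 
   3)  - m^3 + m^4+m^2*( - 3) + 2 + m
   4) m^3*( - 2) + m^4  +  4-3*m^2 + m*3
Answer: 1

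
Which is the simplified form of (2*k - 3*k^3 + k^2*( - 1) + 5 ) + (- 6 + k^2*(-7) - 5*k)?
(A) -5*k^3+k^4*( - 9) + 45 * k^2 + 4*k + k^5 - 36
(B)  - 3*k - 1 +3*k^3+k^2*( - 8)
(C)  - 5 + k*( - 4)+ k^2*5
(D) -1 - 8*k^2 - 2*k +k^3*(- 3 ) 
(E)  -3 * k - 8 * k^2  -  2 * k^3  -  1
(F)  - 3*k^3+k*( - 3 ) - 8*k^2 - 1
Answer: F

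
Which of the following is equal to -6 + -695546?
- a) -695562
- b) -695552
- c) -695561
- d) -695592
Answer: b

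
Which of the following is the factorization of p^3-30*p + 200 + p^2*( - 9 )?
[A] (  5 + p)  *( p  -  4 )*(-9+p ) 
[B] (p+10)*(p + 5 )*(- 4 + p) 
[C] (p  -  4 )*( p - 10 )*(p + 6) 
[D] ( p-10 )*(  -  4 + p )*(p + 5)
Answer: D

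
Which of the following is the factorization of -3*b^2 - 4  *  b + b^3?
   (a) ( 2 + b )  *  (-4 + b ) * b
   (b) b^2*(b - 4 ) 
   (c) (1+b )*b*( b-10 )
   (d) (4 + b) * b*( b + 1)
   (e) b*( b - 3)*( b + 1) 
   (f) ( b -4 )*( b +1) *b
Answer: f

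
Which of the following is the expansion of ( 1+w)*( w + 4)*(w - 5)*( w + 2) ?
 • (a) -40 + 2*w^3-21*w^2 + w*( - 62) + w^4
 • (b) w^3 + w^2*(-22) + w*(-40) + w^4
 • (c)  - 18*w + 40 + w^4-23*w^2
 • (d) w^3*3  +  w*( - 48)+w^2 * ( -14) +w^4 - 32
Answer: a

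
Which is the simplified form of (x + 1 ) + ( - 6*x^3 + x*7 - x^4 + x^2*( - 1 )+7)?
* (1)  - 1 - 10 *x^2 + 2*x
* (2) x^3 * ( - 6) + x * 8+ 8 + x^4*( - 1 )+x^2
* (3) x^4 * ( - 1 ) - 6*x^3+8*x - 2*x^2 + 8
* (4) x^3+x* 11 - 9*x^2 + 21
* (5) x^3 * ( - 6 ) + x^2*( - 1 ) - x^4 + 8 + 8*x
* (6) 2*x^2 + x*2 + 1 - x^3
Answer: 5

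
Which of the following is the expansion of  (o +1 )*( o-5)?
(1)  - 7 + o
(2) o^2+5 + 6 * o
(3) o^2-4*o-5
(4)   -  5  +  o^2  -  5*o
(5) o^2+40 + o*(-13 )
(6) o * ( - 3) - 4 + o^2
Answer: 3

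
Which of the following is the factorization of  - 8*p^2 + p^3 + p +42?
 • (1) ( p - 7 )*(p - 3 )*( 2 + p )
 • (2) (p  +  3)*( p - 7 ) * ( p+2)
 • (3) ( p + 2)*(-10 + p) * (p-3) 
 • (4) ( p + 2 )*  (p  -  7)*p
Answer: 1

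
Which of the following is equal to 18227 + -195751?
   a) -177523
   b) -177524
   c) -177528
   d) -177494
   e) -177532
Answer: b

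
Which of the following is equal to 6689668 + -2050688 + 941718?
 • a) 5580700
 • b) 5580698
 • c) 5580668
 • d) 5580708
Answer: b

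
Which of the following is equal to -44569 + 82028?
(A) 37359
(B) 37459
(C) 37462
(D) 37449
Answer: B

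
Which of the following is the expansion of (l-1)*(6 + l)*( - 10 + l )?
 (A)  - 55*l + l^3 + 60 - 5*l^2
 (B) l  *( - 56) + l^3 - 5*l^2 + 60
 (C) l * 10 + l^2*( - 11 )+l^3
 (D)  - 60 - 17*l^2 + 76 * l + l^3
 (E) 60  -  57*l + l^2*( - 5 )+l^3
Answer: B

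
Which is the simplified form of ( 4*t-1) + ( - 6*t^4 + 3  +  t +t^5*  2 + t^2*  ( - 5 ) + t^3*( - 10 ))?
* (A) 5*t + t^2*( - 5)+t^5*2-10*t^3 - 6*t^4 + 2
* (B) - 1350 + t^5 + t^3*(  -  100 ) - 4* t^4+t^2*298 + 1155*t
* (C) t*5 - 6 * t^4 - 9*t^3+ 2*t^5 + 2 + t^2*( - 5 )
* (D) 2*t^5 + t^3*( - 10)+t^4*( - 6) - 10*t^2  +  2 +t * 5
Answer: A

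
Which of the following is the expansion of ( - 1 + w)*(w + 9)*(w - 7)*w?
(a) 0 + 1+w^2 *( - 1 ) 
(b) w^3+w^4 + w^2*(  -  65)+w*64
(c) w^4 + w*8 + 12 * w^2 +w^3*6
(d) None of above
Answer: d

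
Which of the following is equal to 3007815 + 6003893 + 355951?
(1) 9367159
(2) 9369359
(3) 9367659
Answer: 3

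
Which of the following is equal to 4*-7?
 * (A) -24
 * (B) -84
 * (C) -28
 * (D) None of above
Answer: C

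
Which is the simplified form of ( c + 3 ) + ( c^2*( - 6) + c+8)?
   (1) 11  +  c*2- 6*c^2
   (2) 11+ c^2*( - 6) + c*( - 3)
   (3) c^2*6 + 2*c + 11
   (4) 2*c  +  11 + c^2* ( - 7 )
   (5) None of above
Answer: 1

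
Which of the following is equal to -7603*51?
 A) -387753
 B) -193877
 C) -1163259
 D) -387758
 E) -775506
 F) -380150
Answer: A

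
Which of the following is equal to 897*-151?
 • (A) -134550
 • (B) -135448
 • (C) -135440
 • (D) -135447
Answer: D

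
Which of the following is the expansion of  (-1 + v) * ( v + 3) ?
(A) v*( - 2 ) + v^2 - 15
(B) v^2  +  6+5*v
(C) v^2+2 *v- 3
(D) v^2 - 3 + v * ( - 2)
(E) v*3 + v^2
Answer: C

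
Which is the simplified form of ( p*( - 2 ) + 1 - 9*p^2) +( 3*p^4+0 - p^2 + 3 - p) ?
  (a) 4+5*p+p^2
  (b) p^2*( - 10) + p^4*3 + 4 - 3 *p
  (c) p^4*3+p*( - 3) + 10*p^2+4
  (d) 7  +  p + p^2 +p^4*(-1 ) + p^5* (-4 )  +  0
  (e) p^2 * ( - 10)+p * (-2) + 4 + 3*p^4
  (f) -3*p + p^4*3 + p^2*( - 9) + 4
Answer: b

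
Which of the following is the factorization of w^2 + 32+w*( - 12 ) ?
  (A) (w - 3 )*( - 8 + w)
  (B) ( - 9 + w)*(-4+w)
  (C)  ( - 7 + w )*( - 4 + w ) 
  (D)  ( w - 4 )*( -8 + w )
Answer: D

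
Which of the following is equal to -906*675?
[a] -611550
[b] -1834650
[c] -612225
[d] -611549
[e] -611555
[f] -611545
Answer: a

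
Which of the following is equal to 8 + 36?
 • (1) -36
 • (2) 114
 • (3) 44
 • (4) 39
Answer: 3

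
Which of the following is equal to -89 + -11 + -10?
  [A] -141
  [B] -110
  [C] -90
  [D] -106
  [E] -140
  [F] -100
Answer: B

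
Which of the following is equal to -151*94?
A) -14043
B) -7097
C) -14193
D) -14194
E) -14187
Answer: D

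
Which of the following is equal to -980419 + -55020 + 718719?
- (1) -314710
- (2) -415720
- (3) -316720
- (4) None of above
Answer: 3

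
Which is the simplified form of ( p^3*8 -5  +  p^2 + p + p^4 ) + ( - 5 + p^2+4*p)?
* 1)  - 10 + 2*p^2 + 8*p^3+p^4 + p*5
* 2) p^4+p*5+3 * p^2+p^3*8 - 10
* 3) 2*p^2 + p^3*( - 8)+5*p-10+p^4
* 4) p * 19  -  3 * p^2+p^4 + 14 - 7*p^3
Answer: 1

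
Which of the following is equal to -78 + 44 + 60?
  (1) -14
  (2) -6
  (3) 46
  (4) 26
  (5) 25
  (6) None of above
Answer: 4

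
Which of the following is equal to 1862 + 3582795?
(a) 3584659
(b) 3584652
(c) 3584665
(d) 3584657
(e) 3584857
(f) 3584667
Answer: d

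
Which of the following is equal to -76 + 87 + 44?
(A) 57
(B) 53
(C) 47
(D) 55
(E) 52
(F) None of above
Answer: D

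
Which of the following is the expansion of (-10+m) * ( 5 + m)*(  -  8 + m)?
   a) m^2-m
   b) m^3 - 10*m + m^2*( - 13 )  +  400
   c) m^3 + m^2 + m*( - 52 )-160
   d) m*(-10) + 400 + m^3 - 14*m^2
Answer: b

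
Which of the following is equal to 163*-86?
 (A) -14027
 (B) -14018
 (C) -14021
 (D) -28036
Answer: B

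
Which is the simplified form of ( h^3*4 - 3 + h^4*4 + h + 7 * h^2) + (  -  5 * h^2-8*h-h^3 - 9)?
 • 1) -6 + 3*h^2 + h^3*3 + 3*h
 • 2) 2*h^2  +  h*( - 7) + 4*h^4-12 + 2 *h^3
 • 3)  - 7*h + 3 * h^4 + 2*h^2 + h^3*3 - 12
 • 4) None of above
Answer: 4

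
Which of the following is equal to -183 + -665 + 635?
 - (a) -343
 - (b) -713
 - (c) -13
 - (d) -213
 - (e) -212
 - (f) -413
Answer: d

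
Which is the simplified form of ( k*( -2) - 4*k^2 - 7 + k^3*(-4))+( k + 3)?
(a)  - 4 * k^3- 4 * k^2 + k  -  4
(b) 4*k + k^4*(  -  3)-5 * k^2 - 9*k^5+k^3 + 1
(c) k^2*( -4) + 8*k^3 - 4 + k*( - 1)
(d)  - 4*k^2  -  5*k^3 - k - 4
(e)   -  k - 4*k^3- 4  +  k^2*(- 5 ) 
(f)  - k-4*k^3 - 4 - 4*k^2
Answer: f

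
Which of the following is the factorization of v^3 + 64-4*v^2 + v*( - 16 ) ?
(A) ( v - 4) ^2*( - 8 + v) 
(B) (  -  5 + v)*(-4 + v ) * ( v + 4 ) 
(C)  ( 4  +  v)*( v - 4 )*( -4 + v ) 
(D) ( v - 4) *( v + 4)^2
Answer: C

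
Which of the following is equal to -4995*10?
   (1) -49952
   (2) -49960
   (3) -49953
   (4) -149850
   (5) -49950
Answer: 5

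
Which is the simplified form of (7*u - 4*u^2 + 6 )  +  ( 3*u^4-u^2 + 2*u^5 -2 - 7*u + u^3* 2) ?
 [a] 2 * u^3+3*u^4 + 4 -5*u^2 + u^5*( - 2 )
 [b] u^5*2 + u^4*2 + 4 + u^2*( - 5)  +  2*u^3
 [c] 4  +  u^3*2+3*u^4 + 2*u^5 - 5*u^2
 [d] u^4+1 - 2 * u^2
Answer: c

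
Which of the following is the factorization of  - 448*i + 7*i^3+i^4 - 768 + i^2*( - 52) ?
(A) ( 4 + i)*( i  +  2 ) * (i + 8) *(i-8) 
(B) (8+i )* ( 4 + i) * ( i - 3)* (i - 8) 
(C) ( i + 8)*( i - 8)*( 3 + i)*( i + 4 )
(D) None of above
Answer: C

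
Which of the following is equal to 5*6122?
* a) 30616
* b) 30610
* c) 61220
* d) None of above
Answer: b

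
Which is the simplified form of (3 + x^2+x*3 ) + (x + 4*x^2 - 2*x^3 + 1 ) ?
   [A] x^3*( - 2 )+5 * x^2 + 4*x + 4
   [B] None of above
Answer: A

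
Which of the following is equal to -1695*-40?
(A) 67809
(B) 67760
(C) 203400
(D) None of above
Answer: D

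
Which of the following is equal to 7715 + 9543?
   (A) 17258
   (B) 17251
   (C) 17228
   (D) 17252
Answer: A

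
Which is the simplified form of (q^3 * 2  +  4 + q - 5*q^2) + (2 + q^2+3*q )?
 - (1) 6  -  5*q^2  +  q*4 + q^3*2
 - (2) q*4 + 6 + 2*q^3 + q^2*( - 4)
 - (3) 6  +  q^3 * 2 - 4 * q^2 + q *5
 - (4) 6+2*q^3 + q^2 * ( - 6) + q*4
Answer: 2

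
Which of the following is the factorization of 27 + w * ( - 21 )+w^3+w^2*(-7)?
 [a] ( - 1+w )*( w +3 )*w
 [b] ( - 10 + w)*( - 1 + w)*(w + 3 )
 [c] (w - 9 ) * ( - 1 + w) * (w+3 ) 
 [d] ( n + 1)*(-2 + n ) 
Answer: c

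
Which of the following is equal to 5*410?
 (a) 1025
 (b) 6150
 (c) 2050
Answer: c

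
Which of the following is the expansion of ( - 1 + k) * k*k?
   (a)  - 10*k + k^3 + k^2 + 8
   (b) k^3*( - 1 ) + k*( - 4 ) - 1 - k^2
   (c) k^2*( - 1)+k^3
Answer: c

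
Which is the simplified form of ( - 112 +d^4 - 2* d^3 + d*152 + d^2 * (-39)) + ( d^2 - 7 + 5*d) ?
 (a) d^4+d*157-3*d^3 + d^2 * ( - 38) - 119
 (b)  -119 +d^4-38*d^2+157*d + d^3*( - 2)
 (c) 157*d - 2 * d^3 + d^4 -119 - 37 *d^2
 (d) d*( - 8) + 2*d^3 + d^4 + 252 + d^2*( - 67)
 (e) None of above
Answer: b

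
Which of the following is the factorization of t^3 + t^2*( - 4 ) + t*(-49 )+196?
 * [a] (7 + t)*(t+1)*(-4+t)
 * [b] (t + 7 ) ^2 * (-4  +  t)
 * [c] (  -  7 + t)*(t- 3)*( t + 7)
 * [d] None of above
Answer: d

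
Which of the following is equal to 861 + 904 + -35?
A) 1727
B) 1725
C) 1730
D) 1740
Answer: C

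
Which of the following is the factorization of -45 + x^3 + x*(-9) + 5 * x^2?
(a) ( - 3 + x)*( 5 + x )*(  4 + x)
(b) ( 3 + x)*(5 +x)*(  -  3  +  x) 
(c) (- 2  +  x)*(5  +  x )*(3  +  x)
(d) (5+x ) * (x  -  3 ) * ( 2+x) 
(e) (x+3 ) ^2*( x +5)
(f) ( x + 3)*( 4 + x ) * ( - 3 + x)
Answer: b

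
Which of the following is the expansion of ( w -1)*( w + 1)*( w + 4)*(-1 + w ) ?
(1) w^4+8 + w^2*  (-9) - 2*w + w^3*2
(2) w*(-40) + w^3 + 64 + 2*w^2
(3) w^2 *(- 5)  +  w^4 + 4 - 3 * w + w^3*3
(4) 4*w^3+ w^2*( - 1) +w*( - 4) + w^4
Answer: 3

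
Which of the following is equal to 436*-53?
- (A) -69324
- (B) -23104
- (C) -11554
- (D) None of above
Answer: D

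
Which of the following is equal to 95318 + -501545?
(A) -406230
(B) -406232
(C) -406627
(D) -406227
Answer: D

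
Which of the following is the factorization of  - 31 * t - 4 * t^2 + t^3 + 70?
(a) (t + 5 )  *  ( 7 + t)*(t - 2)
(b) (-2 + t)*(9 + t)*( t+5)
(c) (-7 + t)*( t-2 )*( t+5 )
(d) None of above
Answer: c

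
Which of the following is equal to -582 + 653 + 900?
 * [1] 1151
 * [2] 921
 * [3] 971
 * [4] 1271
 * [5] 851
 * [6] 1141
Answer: 3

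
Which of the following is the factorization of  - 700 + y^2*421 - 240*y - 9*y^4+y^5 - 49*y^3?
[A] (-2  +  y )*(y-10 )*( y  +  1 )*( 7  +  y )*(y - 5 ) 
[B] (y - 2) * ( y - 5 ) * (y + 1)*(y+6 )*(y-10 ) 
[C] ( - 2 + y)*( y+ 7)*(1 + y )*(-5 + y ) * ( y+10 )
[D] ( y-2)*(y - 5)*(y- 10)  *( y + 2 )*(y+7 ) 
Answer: A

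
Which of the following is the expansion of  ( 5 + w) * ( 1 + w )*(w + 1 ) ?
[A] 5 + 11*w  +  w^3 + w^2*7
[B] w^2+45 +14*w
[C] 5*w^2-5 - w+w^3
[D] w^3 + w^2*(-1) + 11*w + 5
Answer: A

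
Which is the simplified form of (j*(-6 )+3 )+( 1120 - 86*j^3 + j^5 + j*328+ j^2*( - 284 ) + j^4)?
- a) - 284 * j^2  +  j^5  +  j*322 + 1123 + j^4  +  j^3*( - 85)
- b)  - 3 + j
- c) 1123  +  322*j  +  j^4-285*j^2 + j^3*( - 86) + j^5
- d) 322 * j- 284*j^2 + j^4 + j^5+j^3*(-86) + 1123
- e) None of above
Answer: d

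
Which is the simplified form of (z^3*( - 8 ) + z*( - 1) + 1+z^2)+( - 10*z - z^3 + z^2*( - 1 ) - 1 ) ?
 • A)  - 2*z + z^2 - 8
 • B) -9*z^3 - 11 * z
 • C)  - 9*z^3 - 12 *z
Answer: B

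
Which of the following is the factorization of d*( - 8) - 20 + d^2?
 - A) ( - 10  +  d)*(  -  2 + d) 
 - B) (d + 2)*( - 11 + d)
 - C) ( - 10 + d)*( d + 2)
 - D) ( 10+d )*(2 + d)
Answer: C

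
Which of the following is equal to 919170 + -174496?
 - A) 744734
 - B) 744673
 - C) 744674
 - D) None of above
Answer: C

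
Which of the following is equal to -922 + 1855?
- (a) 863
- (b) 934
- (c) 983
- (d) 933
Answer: d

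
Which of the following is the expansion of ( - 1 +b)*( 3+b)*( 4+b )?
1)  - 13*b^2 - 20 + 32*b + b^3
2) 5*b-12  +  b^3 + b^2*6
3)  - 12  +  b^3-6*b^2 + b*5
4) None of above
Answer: 2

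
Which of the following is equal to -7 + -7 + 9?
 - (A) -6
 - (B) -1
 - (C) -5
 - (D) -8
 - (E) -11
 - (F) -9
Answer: C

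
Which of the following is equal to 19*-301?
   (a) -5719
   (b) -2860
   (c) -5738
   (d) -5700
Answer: a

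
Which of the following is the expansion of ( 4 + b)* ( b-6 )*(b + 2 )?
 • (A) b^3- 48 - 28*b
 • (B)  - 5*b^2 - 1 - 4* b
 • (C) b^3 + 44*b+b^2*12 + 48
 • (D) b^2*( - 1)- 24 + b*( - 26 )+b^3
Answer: A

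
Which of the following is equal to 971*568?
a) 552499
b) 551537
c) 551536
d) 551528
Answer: d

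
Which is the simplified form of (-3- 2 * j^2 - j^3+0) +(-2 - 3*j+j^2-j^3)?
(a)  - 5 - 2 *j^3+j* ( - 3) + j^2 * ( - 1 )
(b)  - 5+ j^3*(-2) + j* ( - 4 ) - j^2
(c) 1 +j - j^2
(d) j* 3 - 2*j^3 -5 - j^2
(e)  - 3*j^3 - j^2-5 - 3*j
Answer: a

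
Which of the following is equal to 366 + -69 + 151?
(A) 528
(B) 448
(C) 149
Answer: B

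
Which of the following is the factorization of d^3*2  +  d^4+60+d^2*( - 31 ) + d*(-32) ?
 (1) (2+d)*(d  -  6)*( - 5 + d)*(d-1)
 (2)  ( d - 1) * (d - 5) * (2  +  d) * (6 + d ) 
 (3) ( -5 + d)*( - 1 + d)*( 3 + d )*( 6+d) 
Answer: 2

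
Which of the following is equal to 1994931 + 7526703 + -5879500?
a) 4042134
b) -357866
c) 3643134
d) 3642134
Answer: d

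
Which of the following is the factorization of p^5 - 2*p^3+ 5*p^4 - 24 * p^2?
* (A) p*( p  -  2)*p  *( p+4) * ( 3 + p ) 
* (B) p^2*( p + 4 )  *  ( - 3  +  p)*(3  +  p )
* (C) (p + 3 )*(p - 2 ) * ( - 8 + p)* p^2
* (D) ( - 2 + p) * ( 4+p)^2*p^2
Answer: A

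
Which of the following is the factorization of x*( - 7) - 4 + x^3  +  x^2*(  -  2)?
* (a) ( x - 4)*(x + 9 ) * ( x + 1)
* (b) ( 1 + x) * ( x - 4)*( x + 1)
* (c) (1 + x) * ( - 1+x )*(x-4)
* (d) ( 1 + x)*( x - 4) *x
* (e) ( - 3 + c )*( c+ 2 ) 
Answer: b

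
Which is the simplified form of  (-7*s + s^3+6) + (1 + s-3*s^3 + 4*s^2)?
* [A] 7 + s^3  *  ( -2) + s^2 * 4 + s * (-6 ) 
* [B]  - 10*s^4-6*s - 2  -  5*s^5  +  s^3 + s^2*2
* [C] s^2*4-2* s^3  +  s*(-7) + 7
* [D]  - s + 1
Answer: A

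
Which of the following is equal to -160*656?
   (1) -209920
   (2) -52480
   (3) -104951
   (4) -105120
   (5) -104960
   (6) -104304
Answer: 5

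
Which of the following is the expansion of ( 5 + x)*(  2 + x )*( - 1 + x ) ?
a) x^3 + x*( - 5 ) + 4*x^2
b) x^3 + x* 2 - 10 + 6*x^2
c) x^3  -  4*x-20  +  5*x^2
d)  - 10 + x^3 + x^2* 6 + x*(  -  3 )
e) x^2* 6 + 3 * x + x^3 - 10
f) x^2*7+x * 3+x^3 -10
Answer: e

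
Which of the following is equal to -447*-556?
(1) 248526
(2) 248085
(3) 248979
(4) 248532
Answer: 4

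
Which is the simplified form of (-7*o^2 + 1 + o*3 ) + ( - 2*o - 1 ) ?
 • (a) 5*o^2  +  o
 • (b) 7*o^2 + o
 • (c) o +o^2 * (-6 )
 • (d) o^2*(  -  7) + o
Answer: d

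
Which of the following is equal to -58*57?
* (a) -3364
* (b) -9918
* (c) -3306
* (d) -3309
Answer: c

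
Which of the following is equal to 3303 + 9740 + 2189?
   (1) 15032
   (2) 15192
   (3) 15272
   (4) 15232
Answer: 4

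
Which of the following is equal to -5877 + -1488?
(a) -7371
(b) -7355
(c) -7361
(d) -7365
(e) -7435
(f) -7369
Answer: d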